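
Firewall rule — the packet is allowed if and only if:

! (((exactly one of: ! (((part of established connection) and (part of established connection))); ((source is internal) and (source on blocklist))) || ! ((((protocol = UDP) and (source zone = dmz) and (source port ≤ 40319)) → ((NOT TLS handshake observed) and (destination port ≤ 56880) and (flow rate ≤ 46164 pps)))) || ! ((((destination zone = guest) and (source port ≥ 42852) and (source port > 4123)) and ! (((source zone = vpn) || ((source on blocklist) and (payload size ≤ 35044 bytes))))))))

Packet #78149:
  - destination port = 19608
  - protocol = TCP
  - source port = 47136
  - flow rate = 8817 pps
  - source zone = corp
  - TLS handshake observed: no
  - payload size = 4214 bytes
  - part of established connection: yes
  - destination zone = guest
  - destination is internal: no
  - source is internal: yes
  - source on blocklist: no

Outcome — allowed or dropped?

Allowed

Atomic conditions:
  part of established connection: yes → true
  source is internal: yes → true
  source on blocklist: no → false
  protocol = UDP: TCP == UDP is false
  source zone = dmz: corp == dmz is false
  source port ≤ 40319: 47136 ≤ 40319 is false
  NOT TLS handshake observed: no → true
  destination port ≤ 56880: 19608 ≤ 56880 is true
  flow rate ≤ 46164 pps: 8817 ≤ 46164 is true
  destination zone = guest: guest == guest is true
  source port ≥ 42852: 47136 ≥ 42852 is true
  source port > 4123: 47136 > 4123 is true
  source zone = vpn: corp == vpn is false
  payload size ≤ 35044 bytes: 4214 ≤ 35044 is true
Combine:
[1.1.1.1] true AND true = true
[1.1.1] NOT true = false
[1.1.2] true AND false = false
[1.1] exactly-one(false, false) = false
[1.2.1.1] false AND false AND false = false
[1.2.1.2] true AND true AND true = true
[1.2.1] false → true (antecedent false ⇒ implication holds) = true
[1.2] NOT true = false
[1.3.1.1] true AND true AND true = true
[1.3.1.2.1.2] false AND true = false
[1.3.1.2.1] false OR false = false
[1.3.1.2] NOT false = true
[1.3.1] true AND true = true
[1.3] NOT true = false
[1] false OR false OR false = false
[root] NOT false = true
Overall: true → allowed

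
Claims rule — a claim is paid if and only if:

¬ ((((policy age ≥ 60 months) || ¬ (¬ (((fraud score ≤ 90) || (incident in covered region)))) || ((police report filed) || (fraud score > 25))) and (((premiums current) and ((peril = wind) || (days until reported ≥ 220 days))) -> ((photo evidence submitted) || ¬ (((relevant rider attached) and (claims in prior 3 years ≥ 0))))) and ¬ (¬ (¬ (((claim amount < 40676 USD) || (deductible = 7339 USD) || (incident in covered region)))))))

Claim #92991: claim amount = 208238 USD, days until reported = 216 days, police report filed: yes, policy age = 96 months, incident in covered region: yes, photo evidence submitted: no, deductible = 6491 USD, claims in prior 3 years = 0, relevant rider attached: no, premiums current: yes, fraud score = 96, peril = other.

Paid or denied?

Atomic conditions:
  policy age ≥ 60 months: 96 ≥ 60 is true
  fraud score ≤ 90: 96 ≤ 90 is false
  incident in covered region: yes → true
  police report filed: yes → true
  fraud score > 25: 96 > 25 is true
  premiums current: yes → true
  peril = wind: other == wind is false
  days until reported ≥ 220 days: 216 ≥ 220 is false
  photo evidence submitted: no → false
  relevant rider attached: no → false
  claims in prior 3 years ≥ 0: 0 ≥ 0 is true
  claim amount < 40676 USD: 208238 < 40676 is false
  deductible = 7339 USD: 6491 == 7339 is false
Combine:
[1.1.2.1.1] false OR true = true
[1.1.2.1] NOT true = false
[1.1.2] NOT false = true
[1.1.3] true OR true = true
[1.1] true OR true OR true = true
[1.2.1.2] false OR false = false
[1.2.1] true AND false = false
[1.2.2.2.1] false AND true = false
[1.2.2.2] NOT false = true
[1.2.2] false OR true = true
[1.2] false → true (antecedent false ⇒ implication holds) = true
[1.3.1.1.1] false OR false OR true = true
[1.3.1.1] NOT true = false
[1.3.1] NOT false = true
[1.3] NOT true = false
[1] true AND true AND false = false
[root] NOT false = true
Overall: true → paid

Paid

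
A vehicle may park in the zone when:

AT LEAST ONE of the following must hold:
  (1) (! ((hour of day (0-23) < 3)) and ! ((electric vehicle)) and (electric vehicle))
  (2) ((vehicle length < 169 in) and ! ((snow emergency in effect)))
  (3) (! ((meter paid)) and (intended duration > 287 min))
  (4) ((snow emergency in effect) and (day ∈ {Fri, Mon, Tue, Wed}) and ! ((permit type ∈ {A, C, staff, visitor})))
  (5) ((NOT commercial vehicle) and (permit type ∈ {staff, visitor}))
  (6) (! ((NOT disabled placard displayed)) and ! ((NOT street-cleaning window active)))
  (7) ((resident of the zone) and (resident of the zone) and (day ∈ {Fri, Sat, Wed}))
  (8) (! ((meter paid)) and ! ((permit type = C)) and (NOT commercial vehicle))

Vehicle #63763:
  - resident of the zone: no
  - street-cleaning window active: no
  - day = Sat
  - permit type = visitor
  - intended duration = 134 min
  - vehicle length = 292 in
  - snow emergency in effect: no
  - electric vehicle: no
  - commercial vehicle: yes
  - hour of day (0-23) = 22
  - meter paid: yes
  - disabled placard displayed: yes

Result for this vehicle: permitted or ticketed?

Ticketed

Atomic conditions:
  hour of day (0-23) < 3: 22 < 3 is false
  electric vehicle: no → false
  vehicle length < 169 in: 292 < 169 is false
  snow emergency in effect: no → false
  meter paid: yes → true
  intended duration > 287 min: 134 > 287 is false
  day ∈ {Fri, Mon, Tue, Wed}: Sat is not in the set → false
  permit type ∈ {A, C, staff, visitor}: visitor is in the set → true
  NOT commercial vehicle: yes → false
  permit type ∈ {staff, visitor}: visitor is in the set → true
  NOT disabled placard displayed: yes → false
  NOT street-cleaning window active: no → true
  resident of the zone: no → false
  day ∈ {Fri, Sat, Wed}: Sat is in the set → true
  permit type = C: visitor == C is false
Combine:
[1.1] NOT false = true
[1.2] NOT false = true
[1] true AND true AND false = false
[2.2] NOT false = true
[2] false AND true = false
[3.1] NOT true = false
[3] false AND false = false
[4.3] NOT true = false
[4] false AND false AND false = false
[5] false AND true = false
[6.1] NOT false = true
[6.2] NOT true = false
[6] true AND false = false
[7] false AND false AND true = false
[8.1] NOT true = false
[8.2] NOT false = true
[8] false AND true AND false = false
[root] false OR false OR false OR false OR false OR false OR false OR false = false
Overall: false → ticketed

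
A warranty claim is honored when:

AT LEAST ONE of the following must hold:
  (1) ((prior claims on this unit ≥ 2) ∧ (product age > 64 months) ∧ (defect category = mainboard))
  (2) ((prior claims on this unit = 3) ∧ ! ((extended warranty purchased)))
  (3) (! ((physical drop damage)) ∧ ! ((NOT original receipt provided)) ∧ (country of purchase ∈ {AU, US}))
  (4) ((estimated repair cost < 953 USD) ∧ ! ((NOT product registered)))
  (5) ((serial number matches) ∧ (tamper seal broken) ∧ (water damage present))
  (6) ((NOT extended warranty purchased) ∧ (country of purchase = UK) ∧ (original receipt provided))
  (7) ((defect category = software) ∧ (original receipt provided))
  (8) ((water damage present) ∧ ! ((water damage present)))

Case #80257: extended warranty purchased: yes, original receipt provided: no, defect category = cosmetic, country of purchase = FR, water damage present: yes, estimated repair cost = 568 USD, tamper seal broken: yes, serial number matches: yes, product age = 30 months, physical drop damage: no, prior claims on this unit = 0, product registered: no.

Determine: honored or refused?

Atomic conditions:
  prior claims on this unit ≥ 2: 0 ≥ 2 is false
  product age > 64 months: 30 > 64 is false
  defect category = mainboard: cosmetic == mainboard is false
  prior claims on this unit = 3: 0 == 3 is false
  extended warranty purchased: yes → true
  physical drop damage: no → false
  NOT original receipt provided: no → true
  country of purchase ∈ {AU, US}: FR is not in the set → false
  estimated repair cost < 953 USD: 568 < 953 is true
  NOT product registered: no → true
  serial number matches: yes → true
  tamper seal broken: yes → true
  water damage present: yes → true
  NOT extended warranty purchased: yes → false
  country of purchase = UK: FR == UK is false
  original receipt provided: no → false
  defect category = software: cosmetic == software is false
Combine:
[1] false AND false AND false = false
[2.2] NOT true = false
[2] false AND false = false
[3.1] NOT false = true
[3.2] NOT true = false
[3] true AND false AND false = false
[4.2] NOT true = false
[4] true AND false = false
[5] true AND true AND true = true
[6] false AND false AND false = false
[7] false AND false = false
[8.2] NOT true = false
[8] true AND false = false
[root] false OR false OR false OR false OR true OR false OR false OR false = true
Overall: true → honored

Honored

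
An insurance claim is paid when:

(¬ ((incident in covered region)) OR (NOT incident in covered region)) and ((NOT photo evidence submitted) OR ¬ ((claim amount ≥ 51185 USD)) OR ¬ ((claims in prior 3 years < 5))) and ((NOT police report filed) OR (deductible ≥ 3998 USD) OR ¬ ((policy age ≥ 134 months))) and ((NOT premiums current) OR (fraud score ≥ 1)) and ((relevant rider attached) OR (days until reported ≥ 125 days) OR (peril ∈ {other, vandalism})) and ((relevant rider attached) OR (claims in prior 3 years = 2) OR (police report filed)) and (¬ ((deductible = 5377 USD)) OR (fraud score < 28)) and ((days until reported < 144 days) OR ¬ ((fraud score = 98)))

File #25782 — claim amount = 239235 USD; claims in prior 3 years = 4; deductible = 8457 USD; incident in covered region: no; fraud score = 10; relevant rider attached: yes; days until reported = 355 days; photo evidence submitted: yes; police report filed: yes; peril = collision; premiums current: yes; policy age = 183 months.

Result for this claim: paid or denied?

Denied

Atomic conditions:
  incident in covered region: no → false
  NOT incident in covered region: no → true
  NOT photo evidence submitted: yes → false
  claim amount ≥ 51185 USD: 239235 ≥ 51185 is true
  claims in prior 3 years < 5: 4 < 5 is true
  NOT police report filed: yes → false
  deductible ≥ 3998 USD: 8457 ≥ 3998 is true
  policy age ≥ 134 months: 183 ≥ 134 is true
  NOT premiums current: yes → false
  fraud score ≥ 1: 10 ≥ 1 is true
  relevant rider attached: yes → true
  days until reported ≥ 125 days: 355 ≥ 125 is true
  peril ∈ {other, vandalism}: collision is not in the set → false
  claims in prior 3 years = 2: 4 == 2 is false
  police report filed: yes → true
  deductible = 5377 USD: 8457 == 5377 is false
  fraud score < 28: 10 < 28 is true
  days until reported < 144 days: 355 < 144 is false
  fraud score = 98: 10 == 98 is false
Combine:
[1.1] NOT false = true
[1] true OR true = true
[2.2] NOT true = false
[2.3] NOT true = false
[2] false OR false OR false = false
[3.3] NOT true = false
[3] false OR true OR false = true
[4] false OR true = true
[5] true OR true OR false = true
[6] true OR false OR true = true
[7.1] NOT false = true
[7] true OR true = true
[8.2] NOT false = true
[8] false OR true = true
[root] true AND false AND true AND true AND true AND true AND true AND true = false
Overall: false → denied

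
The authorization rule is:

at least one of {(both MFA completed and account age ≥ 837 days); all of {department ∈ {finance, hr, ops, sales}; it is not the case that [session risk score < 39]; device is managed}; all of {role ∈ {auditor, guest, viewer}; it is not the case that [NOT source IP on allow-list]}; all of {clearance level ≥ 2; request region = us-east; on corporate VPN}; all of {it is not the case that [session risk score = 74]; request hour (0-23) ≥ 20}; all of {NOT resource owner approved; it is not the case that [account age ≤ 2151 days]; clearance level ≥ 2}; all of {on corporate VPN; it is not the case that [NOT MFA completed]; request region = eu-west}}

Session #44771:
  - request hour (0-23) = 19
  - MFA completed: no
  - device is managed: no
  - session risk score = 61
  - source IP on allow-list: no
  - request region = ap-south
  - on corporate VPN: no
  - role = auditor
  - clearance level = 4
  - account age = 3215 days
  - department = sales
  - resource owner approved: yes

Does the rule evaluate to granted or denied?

Denied

Atomic conditions:
  MFA completed: no → false
  account age ≥ 837 days: 3215 ≥ 837 is true
  department ∈ {finance, hr, ops, sales}: sales is in the set → true
  session risk score < 39: 61 < 39 is false
  device is managed: no → false
  role ∈ {auditor, guest, viewer}: auditor is in the set → true
  NOT source IP on allow-list: no → true
  clearance level ≥ 2: 4 ≥ 2 is true
  request region = us-east: ap-south == us-east is false
  on corporate VPN: no → false
  session risk score = 74: 61 == 74 is false
  request hour (0-23) ≥ 20: 19 ≥ 20 is false
  NOT resource owner approved: yes → false
  account age ≤ 2151 days: 3215 ≤ 2151 is false
  NOT MFA completed: no → true
  request region = eu-west: ap-south == eu-west is false
Combine:
[1] false AND true = false
[2.2] NOT false = true
[2] true AND true AND false = false
[3.2] NOT true = false
[3] true AND false = false
[4] true AND false AND false = false
[5.1] NOT false = true
[5] true AND false = false
[6.2] NOT false = true
[6] false AND true AND true = false
[7.2] NOT true = false
[7] false AND false AND false = false
[root] false OR false OR false OR false OR false OR false OR false = false
Overall: false → denied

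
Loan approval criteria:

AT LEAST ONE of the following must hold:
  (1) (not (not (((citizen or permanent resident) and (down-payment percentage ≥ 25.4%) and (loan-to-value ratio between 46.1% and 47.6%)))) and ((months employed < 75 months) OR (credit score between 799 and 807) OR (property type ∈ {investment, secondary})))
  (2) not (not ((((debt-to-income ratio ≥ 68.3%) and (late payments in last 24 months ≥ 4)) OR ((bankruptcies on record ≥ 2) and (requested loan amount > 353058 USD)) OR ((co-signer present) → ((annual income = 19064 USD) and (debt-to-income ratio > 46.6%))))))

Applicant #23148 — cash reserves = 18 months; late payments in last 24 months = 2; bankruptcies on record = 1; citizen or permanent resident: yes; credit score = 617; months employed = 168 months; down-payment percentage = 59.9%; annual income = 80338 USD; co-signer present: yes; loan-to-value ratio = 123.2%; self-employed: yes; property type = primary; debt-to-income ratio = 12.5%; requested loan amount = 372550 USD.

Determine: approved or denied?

Denied

Atomic conditions:
  citizen or permanent resident: yes → true
  down-payment percentage ≥ 25.4%: 59.9 ≥ 25.4 is true
  loan-to-value ratio between 46.1% and 47.6%: 123.2 in [46.1, 47.6] is false
  months employed < 75 months: 168 < 75 is false
  credit score between 799 and 807: 617 in [799, 807] is false
  property type ∈ {investment, secondary}: primary is not in the set → false
  debt-to-income ratio ≥ 68.3%: 12.5 ≥ 68.3 is false
  late payments in last 24 months ≥ 4: 2 ≥ 4 is false
  bankruptcies on record ≥ 2: 1 ≥ 2 is false
  requested loan amount > 353058 USD: 372550 > 353058 is true
  co-signer present: yes → true
  annual income = 19064 USD: 80338 == 19064 is false
  debt-to-income ratio > 46.6%: 12.5 > 46.6 is false
Combine:
[1.1.1.1] true AND true AND false = false
[1.1.1] NOT false = true
[1.1] NOT true = false
[1.2] false OR false OR false = false
[1] false AND false = false
[2.1.1.1] false AND false = false
[2.1.1.2] false AND true = false
[2.1.1.3.2] false AND false = false
[2.1.1.3] true → false = false
[2.1.1] false OR false OR false = false
[2.1] NOT false = true
[2] NOT true = false
[root] false OR false = false
Overall: false → denied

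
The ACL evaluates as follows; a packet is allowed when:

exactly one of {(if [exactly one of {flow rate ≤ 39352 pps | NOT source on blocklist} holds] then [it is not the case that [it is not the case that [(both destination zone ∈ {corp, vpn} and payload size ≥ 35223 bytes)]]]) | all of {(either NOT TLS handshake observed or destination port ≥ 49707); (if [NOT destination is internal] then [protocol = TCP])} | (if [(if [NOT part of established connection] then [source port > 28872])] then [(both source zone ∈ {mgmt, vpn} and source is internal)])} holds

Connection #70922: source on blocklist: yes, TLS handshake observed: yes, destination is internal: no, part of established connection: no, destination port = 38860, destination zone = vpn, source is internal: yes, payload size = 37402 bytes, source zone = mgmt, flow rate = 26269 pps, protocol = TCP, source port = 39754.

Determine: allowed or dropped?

Atomic conditions:
  flow rate ≤ 39352 pps: 26269 ≤ 39352 is true
  NOT source on blocklist: yes → false
  destination zone ∈ {corp, vpn}: vpn is in the set → true
  payload size ≥ 35223 bytes: 37402 ≥ 35223 is true
  NOT TLS handshake observed: yes → false
  destination port ≥ 49707: 38860 ≥ 49707 is false
  NOT destination is internal: no → true
  protocol = TCP: TCP == TCP is true
  NOT part of established connection: no → true
  source port > 28872: 39754 > 28872 is true
  source zone ∈ {mgmt, vpn}: mgmt is in the set → true
  source is internal: yes → true
Combine:
[1.1] exactly-one(true, false) = true
[1.2.1.1] true AND true = true
[1.2.1] NOT true = false
[1.2] NOT false = true
[1] true → true = true
[2.1] false OR false = false
[2.2] true → true = true
[2] false AND true = false
[3.1] true → true = true
[3.2] true AND true = true
[3] true → true = true
[root] exactly-one(true, false, true) = false
Overall: false → dropped

Dropped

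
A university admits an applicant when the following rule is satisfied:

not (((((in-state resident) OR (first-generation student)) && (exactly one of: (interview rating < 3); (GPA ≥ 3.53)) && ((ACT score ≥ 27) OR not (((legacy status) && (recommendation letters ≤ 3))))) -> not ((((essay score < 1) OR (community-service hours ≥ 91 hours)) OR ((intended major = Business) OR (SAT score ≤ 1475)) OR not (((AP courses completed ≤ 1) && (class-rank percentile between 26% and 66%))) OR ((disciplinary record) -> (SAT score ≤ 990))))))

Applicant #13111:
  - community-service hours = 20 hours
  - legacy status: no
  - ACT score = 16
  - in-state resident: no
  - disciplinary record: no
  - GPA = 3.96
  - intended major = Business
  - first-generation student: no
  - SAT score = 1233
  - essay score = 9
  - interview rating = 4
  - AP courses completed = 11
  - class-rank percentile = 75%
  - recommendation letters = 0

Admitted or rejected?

Atomic conditions:
  in-state resident: no → false
  first-generation student: no → false
  interview rating < 3: 4 < 3 is false
  GPA ≥ 3.53: 3.96 ≥ 3.53 is true
  ACT score ≥ 27: 16 ≥ 27 is false
  legacy status: no → false
  recommendation letters ≤ 3: 0 ≤ 3 is true
  essay score < 1: 9 < 1 is false
  community-service hours ≥ 91 hours: 20 ≥ 91 is false
  intended major = Business: Business == Business is true
  SAT score ≤ 1475: 1233 ≤ 1475 is true
  AP courses completed ≤ 1: 11 ≤ 1 is false
  class-rank percentile between 26% and 66%: 75 in [26, 66] is false
  disciplinary record: no → false
  SAT score ≤ 990: 1233 ≤ 990 is false
Combine:
[1.1.1] false OR false = false
[1.1.2] exactly-one(false, true) = true
[1.1.3.2.1] false AND true = false
[1.1.3.2] NOT false = true
[1.1.3] false OR true = true
[1.1] false AND true AND true = false
[1.2.1.1] false OR false = false
[1.2.1.2] true OR true = true
[1.2.1.3.1] false AND false = false
[1.2.1.3] NOT false = true
[1.2.1.4] false → false (antecedent false ⇒ implication holds) = true
[1.2.1] false OR true OR true OR true = true
[1.2] NOT true = false
[1] false → false (antecedent false ⇒ implication holds) = true
[root] NOT true = false
Overall: false → rejected

Rejected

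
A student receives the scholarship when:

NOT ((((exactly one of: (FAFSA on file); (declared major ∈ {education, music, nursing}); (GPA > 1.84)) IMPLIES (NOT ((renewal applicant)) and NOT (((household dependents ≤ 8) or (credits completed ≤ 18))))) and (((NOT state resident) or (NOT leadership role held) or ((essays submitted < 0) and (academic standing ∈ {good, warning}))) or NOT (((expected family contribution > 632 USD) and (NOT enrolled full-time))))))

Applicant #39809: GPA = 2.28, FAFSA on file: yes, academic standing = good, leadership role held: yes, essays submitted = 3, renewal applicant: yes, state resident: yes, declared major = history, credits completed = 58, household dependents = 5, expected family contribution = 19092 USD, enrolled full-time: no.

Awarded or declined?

Awarded

Atomic conditions:
  FAFSA on file: yes → true
  declared major ∈ {education, music, nursing}: history is not in the set → false
  GPA > 1.84: 2.28 > 1.84 is true
  renewal applicant: yes → true
  household dependents ≤ 8: 5 ≤ 8 is true
  credits completed ≤ 18: 58 ≤ 18 is false
  NOT state resident: yes → false
  NOT leadership role held: yes → false
  essays submitted < 0: 3 < 0 is false
  academic standing ∈ {good, warning}: good is in the set → true
  expected family contribution > 632 USD: 19092 > 632 is true
  NOT enrolled full-time: no → true
Combine:
[1.1.1] exactly-one(true, false, true) = false
[1.1.2.1] NOT true = false
[1.1.2.2.1] true OR false = true
[1.1.2.2] NOT true = false
[1.1.2] false AND false = false
[1.1] false → false (antecedent false ⇒ implication holds) = true
[1.2.1.3] false AND true = false
[1.2.1] false OR false OR false = false
[1.2.2.1] true AND true = true
[1.2.2] NOT true = false
[1.2] false OR false = false
[1] true AND false = false
[root] NOT false = true
Overall: true → awarded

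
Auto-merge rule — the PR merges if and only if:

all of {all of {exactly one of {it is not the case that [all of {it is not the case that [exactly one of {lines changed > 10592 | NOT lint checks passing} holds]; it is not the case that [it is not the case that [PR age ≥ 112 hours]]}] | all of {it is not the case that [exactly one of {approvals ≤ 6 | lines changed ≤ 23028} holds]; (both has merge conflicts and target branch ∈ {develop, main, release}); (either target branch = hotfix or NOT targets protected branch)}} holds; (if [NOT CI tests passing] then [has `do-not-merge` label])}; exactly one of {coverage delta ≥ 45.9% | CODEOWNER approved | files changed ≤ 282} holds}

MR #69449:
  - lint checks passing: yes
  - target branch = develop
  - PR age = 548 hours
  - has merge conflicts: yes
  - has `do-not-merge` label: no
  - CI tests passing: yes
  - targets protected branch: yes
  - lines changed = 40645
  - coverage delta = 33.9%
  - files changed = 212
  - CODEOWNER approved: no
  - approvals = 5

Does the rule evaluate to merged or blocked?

Atomic conditions:
  lines changed > 10592: 40645 > 10592 is true
  NOT lint checks passing: yes → false
  PR age ≥ 112 hours: 548 ≥ 112 is true
  approvals ≤ 6: 5 ≤ 6 is true
  lines changed ≤ 23028: 40645 ≤ 23028 is false
  has merge conflicts: yes → true
  target branch ∈ {develop, main, release}: develop is in the set → true
  target branch = hotfix: develop == hotfix is false
  NOT targets protected branch: yes → false
  NOT CI tests passing: yes → false
  has `do-not-merge` label: no → false
  coverage delta ≥ 45.9%: 33.9 ≥ 45.9 is false
  CODEOWNER approved: no → false
  files changed ≤ 282: 212 ≤ 282 is true
Combine:
[1.1.1.1.1.1] exactly-one(true, false) = true
[1.1.1.1.1] NOT true = false
[1.1.1.1.2.1] NOT true = false
[1.1.1.1.2] NOT false = true
[1.1.1.1] false AND true = false
[1.1.1] NOT false = true
[1.1.2.1.1] exactly-one(true, false) = true
[1.1.2.1] NOT true = false
[1.1.2.2] true AND true = true
[1.1.2.3] false OR false = false
[1.1.2] false AND true AND false = false
[1.1] exactly-one(true, false) = true
[1.2] false → false (antecedent false ⇒ implication holds) = true
[1] true AND true = true
[2] exactly-one(false, false, true) = true
[root] true AND true = true
Overall: true → merged

Merged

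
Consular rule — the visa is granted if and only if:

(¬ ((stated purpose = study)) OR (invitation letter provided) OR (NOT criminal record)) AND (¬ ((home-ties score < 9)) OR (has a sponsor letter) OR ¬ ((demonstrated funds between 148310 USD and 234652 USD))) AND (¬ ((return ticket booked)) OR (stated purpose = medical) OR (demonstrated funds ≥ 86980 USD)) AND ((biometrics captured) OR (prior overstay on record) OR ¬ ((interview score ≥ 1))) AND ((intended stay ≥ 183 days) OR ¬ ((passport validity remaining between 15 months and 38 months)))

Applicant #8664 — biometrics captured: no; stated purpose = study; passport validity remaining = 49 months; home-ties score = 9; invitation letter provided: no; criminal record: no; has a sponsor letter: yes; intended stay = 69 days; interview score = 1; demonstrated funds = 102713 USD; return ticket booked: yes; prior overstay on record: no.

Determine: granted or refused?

Atomic conditions:
  stated purpose = study: study == study is true
  invitation letter provided: no → false
  NOT criminal record: no → true
  home-ties score < 9: 9 < 9 is false
  has a sponsor letter: yes → true
  demonstrated funds between 148310 USD and 234652 USD: 102713 in [148310, 234652] is false
  return ticket booked: yes → true
  stated purpose = medical: study == medical is false
  demonstrated funds ≥ 86980 USD: 102713 ≥ 86980 is true
  biometrics captured: no → false
  prior overstay on record: no → false
  interview score ≥ 1: 1 ≥ 1 is true
  intended stay ≥ 183 days: 69 ≥ 183 is false
  passport validity remaining between 15 months and 38 months: 49 in [15, 38] is false
Combine:
[1.1] NOT true = false
[1] false OR false OR true = true
[2.1] NOT false = true
[2.3] NOT false = true
[2] true OR true OR true = true
[3.1] NOT true = false
[3] false OR false OR true = true
[4.3] NOT true = false
[4] false OR false OR false = false
[5.2] NOT false = true
[5] false OR true = true
[root] true AND true AND true AND false AND true = false
Overall: false → refused

Refused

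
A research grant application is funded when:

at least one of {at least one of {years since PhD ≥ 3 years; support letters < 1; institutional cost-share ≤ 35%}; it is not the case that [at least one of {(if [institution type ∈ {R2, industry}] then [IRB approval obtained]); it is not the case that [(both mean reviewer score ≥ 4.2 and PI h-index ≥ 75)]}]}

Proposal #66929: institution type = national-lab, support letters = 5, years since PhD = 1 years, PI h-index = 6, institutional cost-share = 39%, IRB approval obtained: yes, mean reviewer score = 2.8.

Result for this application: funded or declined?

Atomic conditions:
  years since PhD ≥ 3 years: 1 ≥ 3 is false
  support letters < 1: 5 < 1 is false
  institutional cost-share ≤ 35%: 39 ≤ 35 is false
  institution type ∈ {R2, industry}: national-lab is not in the set → false
  IRB approval obtained: yes → true
  mean reviewer score ≥ 4.2: 2.8 ≥ 4.2 is false
  PI h-index ≥ 75: 6 ≥ 75 is false
Combine:
[1] false OR false OR false = false
[2.1.1] false → true (antecedent false ⇒ implication holds) = true
[2.1.2.1] false AND false = false
[2.1.2] NOT false = true
[2.1] true OR true = true
[2] NOT true = false
[root] false OR false = false
Overall: false → declined

Declined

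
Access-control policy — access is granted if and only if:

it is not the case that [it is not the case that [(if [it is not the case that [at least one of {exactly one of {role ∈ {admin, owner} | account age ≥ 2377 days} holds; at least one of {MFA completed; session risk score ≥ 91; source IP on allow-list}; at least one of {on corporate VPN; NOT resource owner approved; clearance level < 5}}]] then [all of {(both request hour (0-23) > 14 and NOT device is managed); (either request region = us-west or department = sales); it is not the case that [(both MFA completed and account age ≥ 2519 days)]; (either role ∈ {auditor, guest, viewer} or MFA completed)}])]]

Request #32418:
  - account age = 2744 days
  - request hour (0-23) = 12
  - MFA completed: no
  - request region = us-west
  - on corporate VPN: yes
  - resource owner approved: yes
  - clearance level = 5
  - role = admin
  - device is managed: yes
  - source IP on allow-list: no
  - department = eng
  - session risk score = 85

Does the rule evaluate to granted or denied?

Atomic conditions:
  role ∈ {admin, owner}: admin is in the set → true
  account age ≥ 2377 days: 2744 ≥ 2377 is true
  MFA completed: no → false
  session risk score ≥ 91: 85 ≥ 91 is false
  source IP on allow-list: no → false
  on corporate VPN: yes → true
  NOT resource owner approved: yes → false
  clearance level < 5: 5 < 5 is false
  request hour (0-23) > 14: 12 > 14 is false
  NOT device is managed: yes → false
  request region = us-west: us-west == us-west is true
  department = sales: eng == sales is false
  account age ≥ 2519 days: 2744 ≥ 2519 is true
  role ∈ {auditor, guest, viewer}: admin is not in the set → false
Combine:
[1.1.1.1.1] exactly-one(true, true) = false
[1.1.1.1.2] false OR false OR false = false
[1.1.1.1.3] true OR false OR false = true
[1.1.1.1] false OR false OR true = true
[1.1.1] NOT true = false
[1.1.2.1] false AND false = false
[1.1.2.2] true OR false = true
[1.1.2.3.1] false AND true = false
[1.1.2.3] NOT false = true
[1.1.2.4] false OR false = false
[1.1.2] false AND true AND true AND false = false
[1.1] false → false (antecedent false ⇒ implication holds) = true
[1] NOT true = false
[root] NOT false = true
Overall: true → granted

Granted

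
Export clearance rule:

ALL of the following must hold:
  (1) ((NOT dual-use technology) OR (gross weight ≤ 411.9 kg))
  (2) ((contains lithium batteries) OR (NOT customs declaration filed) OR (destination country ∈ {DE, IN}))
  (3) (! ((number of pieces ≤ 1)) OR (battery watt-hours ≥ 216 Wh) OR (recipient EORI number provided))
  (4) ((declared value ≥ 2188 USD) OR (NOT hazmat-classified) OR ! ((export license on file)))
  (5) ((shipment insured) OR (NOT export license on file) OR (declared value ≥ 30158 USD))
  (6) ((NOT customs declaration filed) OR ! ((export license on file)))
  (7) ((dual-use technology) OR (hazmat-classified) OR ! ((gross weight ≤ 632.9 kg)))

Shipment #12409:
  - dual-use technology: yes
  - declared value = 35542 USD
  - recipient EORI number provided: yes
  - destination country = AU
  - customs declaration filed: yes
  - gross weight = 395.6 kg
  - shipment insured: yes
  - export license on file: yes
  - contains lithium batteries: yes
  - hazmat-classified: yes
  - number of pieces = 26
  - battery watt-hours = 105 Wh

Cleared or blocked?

Atomic conditions:
  NOT dual-use technology: yes → false
  gross weight ≤ 411.9 kg: 395.6 ≤ 411.9 is true
  contains lithium batteries: yes → true
  NOT customs declaration filed: yes → false
  destination country ∈ {DE, IN}: AU is not in the set → false
  number of pieces ≤ 1: 26 ≤ 1 is false
  battery watt-hours ≥ 216 Wh: 105 ≥ 216 is false
  recipient EORI number provided: yes → true
  declared value ≥ 2188 USD: 35542 ≥ 2188 is true
  NOT hazmat-classified: yes → false
  export license on file: yes → true
  shipment insured: yes → true
  NOT export license on file: yes → false
  declared value ≥ 30158 USD: 35542 ≥ 30158 is true
  dual-use technology: yes → true
  hazmat-classified: yes → true
  gross weight ≤ 632.9 kg: 395.6 ≤ 632.9 is true
Combine:
[1] false OR true = true
[2] true OR false OR false = true
[3.1] NOT false = true
[3] true OR false OR true = true
[4.3] NOT true = false
[4] true OR false OR false = true
[5] true OR false OR true = true
[6.2] NOT true = false
[6] false OR false = false
[7.3] NOT true = false
[7] true OR true OR false = true
[root] true AND true AND true AND true AND true AND false AND true = false
Overall: false → blocked

Blocked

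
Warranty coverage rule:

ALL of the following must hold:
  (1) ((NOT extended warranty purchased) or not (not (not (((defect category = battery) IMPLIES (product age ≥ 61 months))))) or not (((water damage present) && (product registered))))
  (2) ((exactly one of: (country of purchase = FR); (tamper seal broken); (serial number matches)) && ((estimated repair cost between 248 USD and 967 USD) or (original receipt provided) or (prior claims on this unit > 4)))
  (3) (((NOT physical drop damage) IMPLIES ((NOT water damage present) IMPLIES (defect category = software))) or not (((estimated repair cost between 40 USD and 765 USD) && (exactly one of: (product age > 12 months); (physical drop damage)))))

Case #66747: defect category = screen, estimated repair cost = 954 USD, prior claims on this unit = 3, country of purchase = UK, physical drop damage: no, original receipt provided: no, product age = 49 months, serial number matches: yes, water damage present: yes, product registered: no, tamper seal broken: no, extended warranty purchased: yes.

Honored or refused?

Atomic conditions:
  NOT extended warranty purchased: yes → false
  defect category = battery: screen == battery is false
  product age ≥ 61 months: 49 ≥ 61 is false
  water damage present: yes → true
  product registered: no → false
  country of purchase = FR: UK == FR is false
  tamper seal broken: no → false
  serial number matches: yes → true
  estimated repair cost between 248 USD and 967 USD: 954 in [248, 967] is true
  original receipt provided: no → false
  prior claims on this unit > 4: 3 > 4 is false
  NOT physical drop damage: no → true
  NOT water damage present: yes → false
  defect category = software: screen == software is false
  estimated repair cost between 40 USD and 765 USD: 954 in [40, 765] is false
  product age > 12 months: 49 > 12 is true
  physical drop damage: no → false
Combine:
[1.2.1.1.1] false → false (antecedent false ⇒ implication holds) = true
[1.2.1.1] NOT true = false
[1.2.1] NOT false = true
[1.2] NOT true = false
[1.3.1] true AND false = false
[1.3] NOT false = true
[1] false OR false OR true = true
[2.1] exactly-one(false, false, true) = true
[2.2] true OR false OR false = true
[2] true AND true = true
[3.1.2] false → false (antecedent false ⇒ implication holds) = true
[3.1] true → true = true
[3.2.1.2] exactly-one(true, false) = true
[3.2.1] false AND true = false
[3.2] NOT false = true
[3] true OR true = true
[root] true AND true AND true = true
Overall: true → honored

Honored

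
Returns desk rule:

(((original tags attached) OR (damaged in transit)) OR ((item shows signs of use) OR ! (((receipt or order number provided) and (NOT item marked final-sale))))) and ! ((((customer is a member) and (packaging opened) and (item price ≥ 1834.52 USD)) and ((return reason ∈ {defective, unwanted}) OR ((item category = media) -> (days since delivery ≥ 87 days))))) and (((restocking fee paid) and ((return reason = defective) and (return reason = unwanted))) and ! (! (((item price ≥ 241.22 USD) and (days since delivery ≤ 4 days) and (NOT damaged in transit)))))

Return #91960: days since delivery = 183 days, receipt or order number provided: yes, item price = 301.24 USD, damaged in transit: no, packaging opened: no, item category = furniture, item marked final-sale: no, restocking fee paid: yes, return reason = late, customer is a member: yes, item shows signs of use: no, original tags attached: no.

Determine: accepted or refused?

Refused

Atomic conditions:
  original tags attached: no → false
  damaged in transit: no → false
  item shows signs of use: no → false
  receipt or order number provided: yes → true
  NOT item marked final-sale: no → true
  customer is a member: yes → true
  packaging opened: no → false
  item price ≥ 1834.52 USD: 301.24 ≥ 1834.52 is false
  return reason ∈ {defective, unwanted}: late is not in the set → false
  item category = media: furniture == media is false
  days since delivery ≥ 87 days: 183 ≥ 87 is true
  restocking fee paid: yes → true
  return reason = defective: late == defective is false
  return reason = unwanted: late == unwanted is false
  item price ≥ 241.22 USD: 301.24 ≥ 241.22 is true
  days since delivery ≤ 4 days: 183 ≤ 4 is false
  NOT damaged in transit: no → true
Combine:
[1.1] false OR false = false
[1.2.2.1] true AND true = true
[1.2.2] NOT true = false
[1.2] false OR false = false
[1] false OR false = false
[2.1.1] true AND false AND false = false
[2.1.2.2] false → true (antecedent false ⇒ implication holds) = true
[2.1.2] false OR true = true
[2.1] false AND true = false
[2] NOT false = true
[3.1.2] false AND false = false
[3.1] true AND false = false
[3.2.1.1] true AND false AND true = false
[3.2.1] NOT false = true
[3.2] NOT true = false
[3] false AND false = false
[root] false AND true AND false = false
Overall: false → refused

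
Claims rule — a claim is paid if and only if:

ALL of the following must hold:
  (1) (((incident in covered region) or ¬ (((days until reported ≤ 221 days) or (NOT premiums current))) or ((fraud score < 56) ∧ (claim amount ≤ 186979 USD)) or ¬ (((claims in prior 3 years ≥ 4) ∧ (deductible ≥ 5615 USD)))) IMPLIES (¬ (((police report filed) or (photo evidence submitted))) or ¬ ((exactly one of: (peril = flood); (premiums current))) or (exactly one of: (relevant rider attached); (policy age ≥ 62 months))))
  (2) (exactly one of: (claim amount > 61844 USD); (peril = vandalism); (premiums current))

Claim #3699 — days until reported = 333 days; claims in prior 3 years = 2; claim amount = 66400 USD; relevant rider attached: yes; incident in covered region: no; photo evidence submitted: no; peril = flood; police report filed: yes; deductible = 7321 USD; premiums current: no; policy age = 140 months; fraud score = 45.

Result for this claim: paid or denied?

Denied

Atomic conditions:
  incident in covered region: no → false
  days until reported ≤ 221 days: 333 ≤ 221 is false
  NOT premiums current: no → true
  fraud score < 56: 45 < 56 is true
  claim amount ≤ 186979 USD: 66400 ≤ 186979 is true
  claims in prior 3 years ≥ 4: 2 ≥ 4 is false
  deductible ≥ 5615 USD: 7321 ≥ 5615 is true
  police report filed: yes → true
  photo evidence submitted: no → false
  peril = flood: flood == flood is true
  premiums current: no → false
  relevant rider attached: yes → true
  policy age ≥ 62 months: 140 ≥ 62 is true
  claim amount > 61844 USD: 66400 > 61844 is true
  peril = vandalism: flood == vandalism is false
Combine:
[1.1.2.1] false OR true = true
[1.1.2] NOT true = false
[1.1.3] true AND true = true
[1.1.4.1] false AND true = false
[1.1.4] NOT false = true
[1.1] false OR false OR true OR true = true
[1.2.1.1] true OR false = true
[1.2.1] NOT true = false
[1.2.2.1] exactly-one(true, false) = true
[1.2.2] NOT true = false
[1.2.3] exactly-one(true, true) = false
[1.2] false OR false OR false = false
[1] true → false = false
[2] exactly-one(true, false, false) = true
[root] false AND true = false
Overall: false → denied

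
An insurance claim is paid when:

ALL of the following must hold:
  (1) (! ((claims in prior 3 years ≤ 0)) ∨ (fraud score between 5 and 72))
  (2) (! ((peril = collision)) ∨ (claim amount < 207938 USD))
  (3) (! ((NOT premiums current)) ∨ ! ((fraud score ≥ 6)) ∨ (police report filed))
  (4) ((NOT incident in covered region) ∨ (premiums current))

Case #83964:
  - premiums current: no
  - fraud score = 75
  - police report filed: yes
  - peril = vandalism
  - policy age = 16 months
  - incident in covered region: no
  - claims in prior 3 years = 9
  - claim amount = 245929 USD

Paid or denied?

Atomic conditions:
  claims in prior 3 years ≤ 0: 9 ≤ 0 is false
  fraud score between 5 and 72: 75 in [5, 72] is false
  peril = collision: vandalism == collision is false
  claim amount < 207938 USD: 245929 < 207938 is false
  NOT premiums current: no → true
  fraud score ≥ 6: 75 ≥ 6 is true
  police report filed: yes → true
  NOT incident in covered region: no → true
  premiums current: no → false
Combine:
[1.1] NOT false = true
[1] true OR false = true
[2.1] NOT false = true
[2] true OR false = true
[3.1] NOT true = false
[3.2] NOT true = false
[3] false OR false OR true = true
[4] true OR false = true
[root] true AND true AND true AND true = true
Overall: true → paid

Paid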